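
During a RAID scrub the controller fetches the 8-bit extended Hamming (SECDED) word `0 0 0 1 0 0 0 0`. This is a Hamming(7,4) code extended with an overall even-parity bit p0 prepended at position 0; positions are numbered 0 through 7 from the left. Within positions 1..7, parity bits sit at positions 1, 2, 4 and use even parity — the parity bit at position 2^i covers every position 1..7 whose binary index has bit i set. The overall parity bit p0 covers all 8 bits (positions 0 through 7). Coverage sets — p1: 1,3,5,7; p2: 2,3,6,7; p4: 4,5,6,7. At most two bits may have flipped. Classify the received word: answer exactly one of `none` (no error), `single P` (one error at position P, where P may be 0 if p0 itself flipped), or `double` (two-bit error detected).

s1: b1⊕b3⊕b5⊕b7 = 0⊕1⊕0⊕0 = 1
s2: b2⊕b3⊕b6⊕b7 = 0⊕1⊕0⊕0 = 1
s4: b4⊕b5⊕b6⊕b7 = 0⊕0⊕0⊕0 = 0
Syndrome (s4...s1) = 011 → position 3.
Overall parity (XOR of all 8 bits, including p0): 0⊕0⊕0⊕1⊕0⊕0⊕0⊕0 = 1
Overall=1, syndrome position=3 → single-bit error at position 3.

single 3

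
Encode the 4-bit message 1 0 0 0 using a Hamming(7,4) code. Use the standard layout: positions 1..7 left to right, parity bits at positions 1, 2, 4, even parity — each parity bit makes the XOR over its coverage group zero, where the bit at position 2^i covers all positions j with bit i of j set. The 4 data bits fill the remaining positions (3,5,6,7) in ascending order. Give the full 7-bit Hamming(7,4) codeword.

Place data bits at non-power-of-two positions: b3=1, b5=0, b6=0, b7=0.
p1 = XOR of data positions {3,5,7} = 1⊕0⊕0 = 1
p2 = XOR of data positions {3,6,7} = 1⊕0⊕0 = 1
p4 = XOR of data positions {5,6,7} = 0⊕0⊕0 = 0
Codeword b1..b7 = 1110000

1110000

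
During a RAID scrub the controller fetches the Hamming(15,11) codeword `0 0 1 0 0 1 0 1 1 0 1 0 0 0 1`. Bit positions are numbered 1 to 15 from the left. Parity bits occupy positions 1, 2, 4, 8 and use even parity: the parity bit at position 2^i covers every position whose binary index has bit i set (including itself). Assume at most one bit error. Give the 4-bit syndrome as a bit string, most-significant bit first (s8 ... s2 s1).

0000

s1: b1⊕b3⊕b5⊕b7⊕b9⊕b11⊕b13⊕b15 = 0⊕1⊕0⊕0⊕1⊕1⊕0⊕1 = 0
s2: b2⊕b3⊕b6⊕b7⊕b10⊕b11⊕b14⊕b15 = 0⊕1⊕1⊕0⊕0⊕1⊕0⊕1 = 0
s4: b4⊕b5⊕b6⊕b7⊕b12⊕b13⊕b14⊕b15 = 0⊕0⊕1⊕0⊕0⊕0⊕0⊕1 = 0
s8: b8⊕b9⊕b10⊕b11⊕b12⊕b13⊕b14⊕b15 = 1⊕1⊕0⊕1⊕0⊕0⊕0⊕1 = 0
Syndrome (s8...s1) = 0000 → position 0 (no error).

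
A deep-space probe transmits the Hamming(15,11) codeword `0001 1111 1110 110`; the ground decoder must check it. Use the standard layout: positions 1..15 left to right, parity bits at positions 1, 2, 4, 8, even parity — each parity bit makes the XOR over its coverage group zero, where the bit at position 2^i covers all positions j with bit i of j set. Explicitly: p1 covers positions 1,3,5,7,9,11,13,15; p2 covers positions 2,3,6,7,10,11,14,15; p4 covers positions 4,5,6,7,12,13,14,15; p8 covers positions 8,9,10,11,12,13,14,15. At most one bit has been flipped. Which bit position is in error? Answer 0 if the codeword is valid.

3

s1: b1⊕b3⊕b5⊕b7⊕b9⊕b11⊕b13⊕b15 = 0⊕0⊕1⊕1⊕1⊕1⊕1⊕0 = 1
s2: b2⊕b3⊕b6⊕b7⊕b10⊕b11⊕b14⊕b15 = 0⊕0⊕1⊕1⊕1⊕1⊕1⊕0 = 1
s4: b4⊕b5⊕b6⊕b7⊕b12⊕b13⊕b14⊕b15 = 1⊕1⊕1⊕1⊕0⊕1⊕1⊕0 = 0
s8: b8⊕b9⊕b10⊕b11⊕b12⊕b13⊕b14⊕b15 = 1⊕1⊕1⊕1⊕0⊕1⊕1⊕0 = 0
Syndrome (s8...s1) = 0011 → position 3.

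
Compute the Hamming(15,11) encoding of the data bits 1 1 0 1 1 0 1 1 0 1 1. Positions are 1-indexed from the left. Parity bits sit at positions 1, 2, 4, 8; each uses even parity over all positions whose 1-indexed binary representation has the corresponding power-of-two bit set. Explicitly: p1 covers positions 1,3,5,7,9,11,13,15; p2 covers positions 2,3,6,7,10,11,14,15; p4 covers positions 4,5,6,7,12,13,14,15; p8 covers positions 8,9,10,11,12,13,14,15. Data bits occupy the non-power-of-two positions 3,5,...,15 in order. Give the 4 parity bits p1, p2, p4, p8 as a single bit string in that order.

Place data bits at non-power-of-two positions: b3=1, b5=1, b6=0, b7=1, b9=1, b10=0, b11=1, b12=1, b13=0, b14=1, b15=1.
p1 = XOR of data positions {3,5,7,9,11,13,15} = 1⊕1⊕1⊕1⊕1⊕0⊕1 = 0
p2 = XOR of data positions {3,6,7,10,11,14,15} = 1⊕0⊕1⊕0⊕1⊕1⊕1 = 1
p4 = XOR of data positions {5,6,7,12,13,14,15} = 1⊕0⊕1⊕1⊕0⊕1⊕1 = 1
p8 = XOR of data positions {9,10,11,12,13,14,15} = 1⊕0⊕1⊕1⊕0⊕1⊕1 = 1
Parity bits p1,p2,p4,p8 = 0111

0111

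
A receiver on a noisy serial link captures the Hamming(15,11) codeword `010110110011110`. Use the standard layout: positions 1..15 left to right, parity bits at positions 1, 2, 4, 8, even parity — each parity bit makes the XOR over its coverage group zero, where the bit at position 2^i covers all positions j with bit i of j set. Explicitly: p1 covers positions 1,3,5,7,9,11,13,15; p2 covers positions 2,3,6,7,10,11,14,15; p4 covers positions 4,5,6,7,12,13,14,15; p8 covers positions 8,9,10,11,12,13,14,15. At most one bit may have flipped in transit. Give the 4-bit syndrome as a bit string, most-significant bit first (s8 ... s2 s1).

s1: b1⊕b3⊕b5⊕b7⊕b9⊕b11⊕b13⊕b15 = 0⊕0⊕1⊕1⊕0⊕1⊕1⊕0 = 0
s2: b2⊕b3⊕b6⊕b7⊕b10⊕b11⊕b14⊕b15 = 1⊕0⊕0⊕1⊕0⊕1⊕1⊕0 = 0
s4: b4⊕b5⊕b6⊕b7⊕b12⊕b13⊕b14⊕b15 = 1⊕1⊕0⊕1⊕1⊕1⊕1⊕0 = 0
s8: b8⊕b9⊕b10⊕b11⊕b12⊕b13⊕b14⊕b15 = 1⊕0⊕0⊕1⊕1⊕1⊕1⊕0 = 1
Syndrome (s8...s1) = 1000 → position 8.

1000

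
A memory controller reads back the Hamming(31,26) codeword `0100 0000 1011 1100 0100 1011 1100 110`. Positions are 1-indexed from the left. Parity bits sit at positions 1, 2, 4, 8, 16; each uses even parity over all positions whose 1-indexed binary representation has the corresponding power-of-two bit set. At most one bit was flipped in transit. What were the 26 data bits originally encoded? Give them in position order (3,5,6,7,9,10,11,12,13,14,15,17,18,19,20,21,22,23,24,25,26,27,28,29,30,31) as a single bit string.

s1: b1⊕b3⊕b5⊕b7⊕b9⊕b11⊕b13⊕b15⊕b17⊕b19⊕b21⊕b23⊕b25⊕b27⊕b29⊕b31 = 0⊕0⊕0⊕0⊕1⊕1⊕1⊕0⊕0⊕0⊕1⊕1⊕1⊕0⊕1⊕0 = 1
s2: b2⊕b3⊕b6⊕b7⊕b10⊕b11⊕b14⊕b15⊕b18⊕b19⊕b22⊕b23⊕b26⊕b27⊕b30⊕b31 = 1⊕0⊕0⊕0⊕0⊕1⊕1⊕0⊕1⊕0⊕0⊕1⊕1⊕0⊕1⊕0 = 1
s4: b4⊕b5⊕b6⊕b7⊕b12⊕b13⊕b14⊕b15⊕b20⊕b21⊕b22⊕b23⊕b28⊕b29⊕b30⊕b31 = 0⊕0⊕0⊕0⊕1⊕1⊕1⊕0⊕0⊕1⊕0⊕1⊕0⊕1⊕1⊕0 = 1
s8: b8⊕b9⊕b10⊕b11⊕b12⊕b13⊕b14⊕b15⊕b24⊕b25⊕b26⊕b27⊕b28⊕b29⊕b30⊕b31 = 0⊕1⊕0⊕1⊕1⊕1⊕1⊕0⊕1⊕1⊕1⊕0⊕0⊕1⊕1⊕0 = 0
s16: b16⊕b17⊕b18⊕b19⊕b20⊕b21⊕b22⊕b23⊕b24⊕b25⊕b26⊕b27⊕b28⊕b29⊕b30⊕b31 = 0⊕0⊕1⊕0⊕0⊕1⊕0⊕1⊕1⊕1⊕1⊕0⊕0⊕1⊕1⊕0 = 0
Syndrome (s16...s1) = 00111 → position 7.
Flip bit 7: corrected codeword = 0100001010111100010010111100110
Data bits at positions 3,5,6,7,9,10,11,12,13,14,15,17,18,19,20,21,22,23,24,25,26,27,28,29,30,31: 00011011110010010111100110

00011011110010010111100110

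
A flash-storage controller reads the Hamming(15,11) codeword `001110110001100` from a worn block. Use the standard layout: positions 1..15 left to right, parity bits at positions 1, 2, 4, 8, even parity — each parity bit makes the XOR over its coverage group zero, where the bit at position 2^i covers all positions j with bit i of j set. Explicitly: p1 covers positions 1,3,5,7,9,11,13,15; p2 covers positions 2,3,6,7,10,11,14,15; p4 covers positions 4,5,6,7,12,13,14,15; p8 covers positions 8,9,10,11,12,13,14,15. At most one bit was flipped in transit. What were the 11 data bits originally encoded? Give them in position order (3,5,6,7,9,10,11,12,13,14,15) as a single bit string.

s1: b1⊕b3⊕b5⊕b7⊕b9⊕b11⊕b13⊕b15 = 0⊕1⊕1⊕1⊕0⊕0⊕1⊕0 = 0
s2: b2⊕b3⊕b6⊕b7⊕b10⊕b11⊕b14⊕b15 = 0⊕1⊕0⊕1⊕0⊕0⊕0⊕0 = 0
s4: b4⊕b5⊕b6⊕b7⊕b12⊕b13⊕b14⊕b15 = 1⊕1⊕0⊕1⊕1⊕1⊕0⊕0 = 1
s8: b8⊕b9⊕b10⊕b11⊕b12⊕b13⊕b14⊕b15 = 1⊕0⊕0⊕0⊕1⊕1⊕0⊕0 = 1
Syndrome (s8...s1) = 1100 → position 12.
Flip bit 12: corrected codeword = 001110110000100
Data bits at positions 3,5,6,7,9,10,11,12,13,14,15: 11010000100

11010000100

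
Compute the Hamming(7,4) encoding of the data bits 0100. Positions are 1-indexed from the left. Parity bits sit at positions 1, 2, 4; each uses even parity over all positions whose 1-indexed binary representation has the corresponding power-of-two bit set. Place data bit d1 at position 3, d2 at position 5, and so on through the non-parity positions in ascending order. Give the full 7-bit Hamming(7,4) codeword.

Place data bits at non-power-of-two positions: b3=0, b5=1, b6=0, b7=0.
p1 = XOR of data positions {3,5,7} = 0⊕1⊕0 = 1
p2 = XOR of data positions {3,6,7} = 0⊕0⊕0 = 0
p4 = XOR of data positions {5,6,7} = 1⊕0⊕0 = 1
Codeword b1..b7 = 1001100

1001100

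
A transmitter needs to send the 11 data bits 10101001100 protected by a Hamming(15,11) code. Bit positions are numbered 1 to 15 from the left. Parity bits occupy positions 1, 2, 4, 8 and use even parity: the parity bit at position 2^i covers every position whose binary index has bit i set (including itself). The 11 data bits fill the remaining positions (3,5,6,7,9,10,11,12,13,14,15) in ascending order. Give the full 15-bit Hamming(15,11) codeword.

101101011001100

Place data bits at non-power-of-two positions: b3=1, b5=0, b6=1, b7=0, b9=1, b10=0, b11=0, b12=1, b13=1, b14=0, b15=0.
p1 = XOR of data positions {3,5,7,9,11,13,15} = 1⊕0⊕0⊕1⊕0⊕1⊕0 = 1
p2 = XOR of data positions {3,6,7,10,11,14,15} = 1⊕1⊕0⊕0⊕0⊕0⊕0 = 0
p4 = XOR of data positions {5,6,7,12,13,14,15} = 0⊕1⊕0⊕1⊕1⊕0⊕0 = 1
p8 = XOR of data positions {9,10,11,12,13,14,15} = 1⊕0⊕0⊕1⊕1⊕0⊕0 = 1
Codeword b1..b15 = 101101011001100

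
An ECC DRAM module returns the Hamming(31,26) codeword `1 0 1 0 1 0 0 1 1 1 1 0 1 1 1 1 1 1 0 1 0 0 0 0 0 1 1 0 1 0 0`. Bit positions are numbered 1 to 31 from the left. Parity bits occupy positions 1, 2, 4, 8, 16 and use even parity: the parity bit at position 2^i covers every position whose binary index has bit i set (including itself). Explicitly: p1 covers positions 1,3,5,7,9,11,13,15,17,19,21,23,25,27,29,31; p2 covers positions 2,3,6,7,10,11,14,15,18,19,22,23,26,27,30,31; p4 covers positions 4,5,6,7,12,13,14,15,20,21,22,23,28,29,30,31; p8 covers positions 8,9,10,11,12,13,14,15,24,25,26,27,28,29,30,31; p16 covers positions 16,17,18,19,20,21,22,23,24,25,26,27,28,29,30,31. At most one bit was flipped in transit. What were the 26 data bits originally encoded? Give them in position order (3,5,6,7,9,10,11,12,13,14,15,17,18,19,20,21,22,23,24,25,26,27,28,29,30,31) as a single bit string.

s1: b1⊕b3⊕b5⊕b7⊕b9⊕b11⊕b13⊕b15⊕b17⊕b19⊕b21⊕b23⊕b25⊕b27⊕b29⊕b31 = 1⊕1⊕1⊕0⊕1⊕1⊕1⊕1⊕1⊕0⊕0⊕0⊕0⊕1⊕1⊕0 = 0
s2: b2⊕b3⊕b6⊕b7⊕b10⊕b11⊕b14⊕b15⊕b18⊕b19⊕b22⊕b23⊕b26⊕b27⊕b30⊕b31 = 0⊕1⊕0⊕0⊕1⊕1⊕1⊕1⊕1⊕0⊕0⊕0⊕1⊕1⊕0⊕0 = 0
s4: b4⊕b5⊕b6⊕b7⊕b12⊕b13⊕b14⊕b15⊕b20⊕b21⊕b22⊕b23⊕b28⊕b29⊕b30⊕b31 = 0⊕1⊕0⊕0⊕0⊕1⊕1⊕1⊕1⊕0⊕0⊕0⊕0⊕1⊕0⊕0 = 0
s8: b8⊕b9⊕b10⊕b11⊕b12⊕b13⊕b14⊕b15⊕b24⊕b25⊕b26⊕b27⊕b28⊕b29⊕b30⊕b31 = 1⊕1⊕1⊕1⊕0⊕1⊕1⊕1⊕0⊕0⊕1⊕1⊕0⊕1⊕0⊕0 = 0
s16: b16⊕b17⊕b18⊕b19⊕b20⊕b21⊕b22⊕b23⊕b24⊕b25⊕b26⊕b27⊕b28⊕b29⊕b30⊕b31 = 1⊕1⊕1⊕0⊕1⊕0⊕0⊕0⊕0⊕0⊕1⊕1⊕0⊕1⊕0⊕0 = 1
Syndrome (s16...s1) = 10000 → position 16.
Flip bit 16: corrected codeword = 1010100111101110110100000110100
Data bits at positions 3,5,6,7,9,10,11,12,13,14,15,17,18,19,20,21,22,23,24,25,26,27,28,29,30,31: 11001110111110100000110100

11001110111110100000110100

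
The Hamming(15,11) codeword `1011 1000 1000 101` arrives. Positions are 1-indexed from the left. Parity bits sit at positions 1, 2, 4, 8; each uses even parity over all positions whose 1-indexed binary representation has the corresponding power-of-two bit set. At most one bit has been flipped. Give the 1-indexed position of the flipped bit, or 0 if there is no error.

8

s1: b1⊕b3⊕b5⊕b7⊕b9⊕b11⊕b13⊕b15 = 1⊕1⊕1⊕0⊕1⊕0⊕1⊕1 = 0
s2: b2⊕b3⊕b6⊕b7⊕b10⊕b11⊕b14⊕b15 = 0⊕1⊕0⊕0⊕0⊕0⊕0⊕1 = 0
s4: b4⊕b5⊕b6⊕b7⊕b12⊕b13⊕b14⊕b15 = 1⊕1⊕0⊕0⊕0⊕1⊕0⊕1 = 0
s8: b8⊕b9⊕b10⊕b11⊕b12⊕b13⊕b14⊕b15 = 0⊕1⊕0⊕0⊕0⊕1⊕0⊕1 = 1
Syndrome (s8...s1) = 1000 → position 8.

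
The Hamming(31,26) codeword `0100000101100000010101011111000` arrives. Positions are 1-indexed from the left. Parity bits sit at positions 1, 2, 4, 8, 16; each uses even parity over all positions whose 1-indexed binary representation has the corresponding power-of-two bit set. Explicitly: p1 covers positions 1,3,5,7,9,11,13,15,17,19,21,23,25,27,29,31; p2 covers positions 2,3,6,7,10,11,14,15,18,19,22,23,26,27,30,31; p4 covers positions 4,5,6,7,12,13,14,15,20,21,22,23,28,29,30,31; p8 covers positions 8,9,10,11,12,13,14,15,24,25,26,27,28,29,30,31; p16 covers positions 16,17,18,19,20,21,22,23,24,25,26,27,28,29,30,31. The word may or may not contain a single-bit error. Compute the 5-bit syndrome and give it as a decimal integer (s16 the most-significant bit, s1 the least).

7

s1: b1⊕b3⊕b5⊕b7⊕b9⊕b11⊕b13⊕b15⊕b17⊕b19⊕b21⊕b23⊕b25⊕b27⊕b29⊕b31 = 0⊕0⊕0⊕0⊕0⊕1⊕0⊕0⊕0⊕0⊕0⊕0⊕1⊕1⊕0⊕0 = 1
s2: b2⊕b3⊕b6⊕b7⊕b10⊕b11⊕b14⊕b15⊕b18⊕b19⊕b22⊕b23⊕b26⊕b27⊕b30⊕b31 = 1⊕0⊕0⊕0⊕1⊕1⊕0⊕0⊕1⊕0⊕1⊕0⊕1⊕1⊕0⊕0 = 1
s4: b4⊕b5⊕b6⊕b7⊕b12⊕b13⊕b14⊕b15⊕b20⊕b21⊕b22⊕b23⊕b28⊕b29⊕b30⊕b31 = 0⊕0⊕0⊕0⊕0⊕0⊕0⊕0⊕1⊕0⊕1⊕0⊕1⊕0⊕0⊕0 = 1
s8: b8⊕b9⊕b10⊕b11⊕b12⊕b13⊕b14⊕b15⊕b24⊕b25⊕b26⊕b27⊕b28⊕b29⊕b30⊕b31 = 1⊕0⊕1⊕1⊕0⊕0⊕0⊕0⊕1⊕1⊕1⊕1⊕1⊕0⊕0⊕0 = 0
s16: b16⊕b17⊕b18⊕b19⊕b20⊕b21⊕b22⊕b23⊕b24⊕b25⊕b26⊕b27⊕b28⊕b29⊕b30⊕b31 = 0⊕0⊕1⊕0⊕1⊕0⊕1⊕0⊕1⊕1⊕1⊕1⊕1⊕0⊕0⊕0 = 0
Syndrome (s16...s1) = 00111 → position 7.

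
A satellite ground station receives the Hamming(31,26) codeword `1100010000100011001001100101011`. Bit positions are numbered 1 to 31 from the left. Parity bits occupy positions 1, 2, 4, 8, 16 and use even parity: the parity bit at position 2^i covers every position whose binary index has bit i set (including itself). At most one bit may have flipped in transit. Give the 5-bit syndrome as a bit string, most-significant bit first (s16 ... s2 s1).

s1: b1⊕b3⊕b5⊕b7⊕b9⊕b11⊕b13⊕b15⊕b17⊕b19⊕b21⊕b23⊕b25⊕b27⊕b29⊕b31 = 1⊕0⊕0⊕0⊕0⊕1⊕0⊕1⊕0⊕1⊕0⊕1⊕0⊕0⊕0⊕1 = 0
s2: b2⊕b3⊕b6⊕b7⊕b10⊕b11⊕b14⊕b15⊕b18⊕b19⊕b22⊕b23⊕b26⊕b27⊕b30⊕b31 = 1⊕0⊕1⊕0⊕0⊕1⊕0⊕1⊕0⊕1⊕1⊕1⊕1⊕0⊕1⊕1 = 0
s4: b4⊕b5⊕b6⊕b7⊕b12⊕b13⊕b14⊕b15⊕b20⊕b21⊕b22⊕b23⊕b28⊕b29⊕b30⊕b31 = 0⊕0⊕1⊕0⊕0⊕0⊕0⊕1⊕0⊕0⊕1⊕1⊕1⊕0⊕1⊕1 = 1
s8: b8⊕b9⊕b10⊕b11⊕b12⊕b13⊕b14⊕b15⊕b24⊕b25⊕b26⊕b27⊕b28⊕b29⊕b30⊕b31 = 0⊕0⊕0⊕1⊕0⊕0⊕0⊕1⊕0⊕0⊕1⊕0⊕1⊕0⊕1⊕1 = 0
s16: b16⊕b17⊕b18⊕b19⊕b20⊕b21⊕b22⊕b23⊕b24⊕b25⊕b26⊕b27⊕b28⊕b29⊕b30⊕b31 = 1⊕0⊕0⊕1⊕0⊕0⊕1⊕1⊕0⊕0⊕1⊕0⊕1⊕0⊕1⊕1 = 0
Syndrome (s16...s1) = 00100 → position 4.

00100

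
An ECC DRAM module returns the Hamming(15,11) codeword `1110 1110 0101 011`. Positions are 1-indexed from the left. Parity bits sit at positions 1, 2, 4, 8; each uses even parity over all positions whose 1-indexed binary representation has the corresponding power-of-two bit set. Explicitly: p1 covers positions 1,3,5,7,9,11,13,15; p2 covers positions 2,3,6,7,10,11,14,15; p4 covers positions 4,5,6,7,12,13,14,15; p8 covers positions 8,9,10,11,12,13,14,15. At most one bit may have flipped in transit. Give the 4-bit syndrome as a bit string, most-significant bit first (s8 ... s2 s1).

s1: b1⊕b3⊕b5⊕b7⊕b9⊕b11⊕b13⊕b15 = 1⊕1⊕1⊕1⊕0⊕0⊕0⊕1 = 1
s2: b2⊕b3⊕b6⊕b7⊕b10⊕b11⊕b14⊕b15 = 1⊕1⊕1⊕1⊕1⊕0⊕1⊕1 = 1
s4: b4⊕b5⊕b6⊕b7⊕b12⊕b13⊕b14⊕b15 = 0⊕1⊕1⊕1⊕1⊕0⊕1⊕1 = 0
s8: b8⊕b9⊕b10⊕b11⊕b12⊕b13⊕b14⊕b15 = 0⊕0⊕1⊕0⊕1⊕0⊕1⊕1 = 0
Syndrome (s8...s1) = 0011 → position 3.

0011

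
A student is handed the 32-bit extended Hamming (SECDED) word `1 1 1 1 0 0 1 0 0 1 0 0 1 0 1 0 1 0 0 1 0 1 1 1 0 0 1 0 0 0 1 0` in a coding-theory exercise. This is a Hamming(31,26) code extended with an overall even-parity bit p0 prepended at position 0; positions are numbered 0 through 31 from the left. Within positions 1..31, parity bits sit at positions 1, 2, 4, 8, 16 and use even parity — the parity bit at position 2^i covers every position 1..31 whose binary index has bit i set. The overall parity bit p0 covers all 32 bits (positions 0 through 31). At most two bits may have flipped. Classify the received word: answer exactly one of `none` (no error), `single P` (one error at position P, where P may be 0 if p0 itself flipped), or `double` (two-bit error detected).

s1: b1⊕b3⊕b5⊕b7⊕b9⊕b11⊕b13⊕b15⊕b17⊕b19⊕b21⊕b23⊕b25⊕b27⊕b29⊕b31 = 1⊕1⊕0⊕0⊕1⊕0⊕0⊕0⊕0⊕1⊕1⊕1⊕0⊕0⊕0⊕0 = 0
s2: b2⊕b3⊕b6⊕b7⊕b10⊕b11⊕b14⊕b15⊕b18⊕b19⊕b22⊕b23⊕b26⊕b27⊕b30⊕b31 = 1⊕1⊕1⊕0⊕0⊕0⊕1⊕0⊕0⊕1⊕1⊕1⊕1⊕0⊕1⊕0 = 1
s4: b4⊕b5⊕b6⊕b7⊕b12⊕b13⊕b14⊕b15⊕b20⊕b21⊕b22⊕b23⊕b28⊕b29⊕b30⊕b31 = 0⊕0⊕1⊕0⊕1⊕0⊕1⊕0⊕0⊕1⊕1⊕1⊕0⊕0⊕1⊕0 = 1
s8: b8⊕b9⊕b10⊕b11⊕b12⊕b13⊕b14⊕b15⊕b24⊕b25⊕b26⊕b27⊕b28⊕b29⊕b30⊕b31 = 0⊕1⊕0⊕0⊕1⊕0⊕1⊕0⊕0⊕0⊕1⊕0⊕0⊕0⊕1⊕0 = 1
s16: b16⊕b17⊕b18⊕b19⊕b20⊕b21⊕b22⊕b23⊕b24⊕b25⊕b26⊕b27⊕b28⊕b29⊕b30⊕b31 = 1⊕0⊕0⊕1⊕0⊕1⊕1⊕1⊕0⊕0⊕1⊕0⊕0⊕0⊕1⊕0 = 1
Syndrome (s16...s1) = 11110 → position 30.
Overall parity (XOR of all 32 bits, including p0): 1⊕1⊕1⊕1⊕0⊕0⊕1⊕0⊕0⊕1⊕0⊕0⊕1⊕0⊕1⊕0⊕1⊕0⊕0⊕1⊕0⊕1⊕1⊕1⊕0⊕0⊕1⊕0⊕0⊕0⊕1⊕0 = 1
Overall=1, syndrome position=30 → single-bit error at position 30.

single 30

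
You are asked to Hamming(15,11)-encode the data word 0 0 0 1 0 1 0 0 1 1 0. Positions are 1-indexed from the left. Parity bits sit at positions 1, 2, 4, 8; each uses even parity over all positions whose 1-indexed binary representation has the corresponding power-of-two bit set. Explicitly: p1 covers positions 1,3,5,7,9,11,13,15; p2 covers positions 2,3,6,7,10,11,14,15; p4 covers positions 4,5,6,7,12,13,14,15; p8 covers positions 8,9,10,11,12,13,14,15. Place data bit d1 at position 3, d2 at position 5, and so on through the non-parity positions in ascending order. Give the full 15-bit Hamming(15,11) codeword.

Place data bits at non-power-of-two positions: b3=0, b5=0, b6=0, b7=1, b9=0, b10=1, b11=0, b12=0, b13=1, b14=1, b15=0.
p1 = XOR of data positions {3,5,7,9,11,13,15} = 0⊕0⊕1⊕0⊕0⊕1⊕0 = 0
p2 = XOR of data positions {3,6,7,10,11,14,15} = 0⊕0⊕1⊕1⊕0⊕1⊕0 = 1
p4 = XOR of data positions {5,6,7,12,13,14,15} = 0⊕0⊕1⊕0⊕1⊕1⊕0 = 1
p8 = XOR of data positions {9,10,11,12,13,14,15} = 0⊕1⊕0⊕0⊕1⊕1⊕0 = 1
Codeword b1..b15 = 010100110100110

010100110100110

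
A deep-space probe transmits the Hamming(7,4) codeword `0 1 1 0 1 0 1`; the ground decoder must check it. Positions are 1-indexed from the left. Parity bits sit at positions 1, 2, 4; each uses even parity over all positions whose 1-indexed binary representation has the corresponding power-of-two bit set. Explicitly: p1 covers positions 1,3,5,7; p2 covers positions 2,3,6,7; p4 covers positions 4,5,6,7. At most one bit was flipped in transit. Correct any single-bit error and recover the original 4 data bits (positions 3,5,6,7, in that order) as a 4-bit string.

0101

s1: b1⊕b3⊕b5⊕b7 = 0⊕1⊕1⊕1 = 1
s2: b2⊕b3⊕b6⊕b7 = 1⊕1⊕0⊕1 = 1
s4: b4⊕b5⊕b6⊕b7 = 0⊕1⊕0⊕1 = 0
Syndrome (s4...s1) = 011 → position 3.
Flip bit 3: corrected codeword = 0100101
Data bits at positions 3,5,6,7: 0101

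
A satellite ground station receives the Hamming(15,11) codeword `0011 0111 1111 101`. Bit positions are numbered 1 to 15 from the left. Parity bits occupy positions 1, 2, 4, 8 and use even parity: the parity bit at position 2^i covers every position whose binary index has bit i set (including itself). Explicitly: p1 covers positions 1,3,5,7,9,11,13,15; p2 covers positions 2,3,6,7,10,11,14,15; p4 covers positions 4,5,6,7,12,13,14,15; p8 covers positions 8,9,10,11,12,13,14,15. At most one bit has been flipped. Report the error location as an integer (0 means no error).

8

s1: b1⊕b3⊕b5⊕b7⊕b9⊕b11⊕b13⊕b15 = 0⊕1⊕0⊕1⊕1⊕1⊕1⊕1 = 0
s2: b2⊕b3⊕b6⊕b7⊕b10⊕b11⊕b14⊕b15 = 0⊕1⊕1⊕1⊕1⊕1⊕0⊕1 = 0
s4: b4⊕b5⊕b6⊕b7⊕b12⊕b13⊕b14⊕b15 = 1⊕0⊕1⊕1⊕1⊕1⊕0⊕1 = 0
s8: b8⊕b9⊕b10⊕b11⊕b12⊕b13⊕b14⊕b15 = 1⊕1⊕1⊕1⊕1⊕1⊕0⊕1 = 1
Syndrome (s8...s1) = 1000 → position 8.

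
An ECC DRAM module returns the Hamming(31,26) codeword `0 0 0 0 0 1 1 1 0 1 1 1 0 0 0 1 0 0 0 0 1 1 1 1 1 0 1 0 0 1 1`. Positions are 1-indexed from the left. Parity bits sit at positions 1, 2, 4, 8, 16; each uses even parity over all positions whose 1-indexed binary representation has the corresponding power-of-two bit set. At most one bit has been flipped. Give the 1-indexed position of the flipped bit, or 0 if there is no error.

s1: b1⊕b3⊕b5⊕b7⊕b9⊕b11⊕b13⊕b15⊕b17⊕b19⊕b21⊕b23⊕b25⊕b27⊕b29⊕b31 = 0⊕0⊕0⊕1⊕0⊕1⊕0⊕0⊕0⊕0⊕1⊕1⊕1⊕1⊕0⊕1 = 1
s2: b2⊕b3⊕b6⊕b7⊕b10⊕b11⊕b14⊕b15⊕b18⊕b19⊕b22⊕b23⊕b26⊕b27⊕b30⊕b31 = 0⊕0⊕1⊕1⊕1⊕1⊕0⊕0⊕0⊕0⊕1⊕1⊕0⊕1⊕1⊕1 = 1
s4: b4⊕b5⊕b6⊕b7⊕b12⊕b13⊕b14⊕b15⊕b20⊕b21⊕b22⊕b23⊕b28⊕b29⊕b30⊕b31 = 0⊕0⊕1⊕1⊕1⊕0⊕0⊕0⊕0⊕1⊕1⊕1⊕0⊕0⊕1⊕1 = 0
s8: b8⊕b9⊕b10⊕b11⊕b12⊕b13⊕b14⊕b15⊕b24⊕b25⊕b26⊕b27⊕b28⊕b29⊕b30⊕b31 = 1⊕0⊕1⊕1⊕1⊕0⊕0⊕0⊕1⊕1⊕0⊕1⊕0⊕0⊕1⊕1 = 1
s16: b16⊕b17⊕b18⊕b19⊕b20⊕b21⊕b22⊕b23⊕b24⊕b25⊕b26⊕b27⊕b28⊕b29⊕b30⊕b31 = 1⊕0⊕0⊕0⊕0⊕1⊕1⊕1⊕1⊕1⊕0⊕1⊕0⊕0⊕1⊕1 = 1
Syndrome (s16...s1) = 11011 → position 27.

27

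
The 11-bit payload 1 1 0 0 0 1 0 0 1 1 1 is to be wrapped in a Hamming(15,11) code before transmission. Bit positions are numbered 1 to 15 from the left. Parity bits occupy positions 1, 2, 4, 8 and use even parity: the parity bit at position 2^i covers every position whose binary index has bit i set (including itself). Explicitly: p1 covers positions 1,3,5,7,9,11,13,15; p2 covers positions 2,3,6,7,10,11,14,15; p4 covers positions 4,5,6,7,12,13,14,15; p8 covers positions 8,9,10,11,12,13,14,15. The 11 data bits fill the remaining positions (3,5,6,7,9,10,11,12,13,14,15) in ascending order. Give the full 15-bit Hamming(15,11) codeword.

001010000100111

Place data bits at non-power-of-two positions: b3=1, b5=1, b6=0, b7=0, b9=0, b10=1, b11=0, b12=0, b13=1, b14=1, b15=1.
p1 = XOR of data positions {3,5,7,9,11,13,15} = 1⊕1⊕0⊕0⊕0⊕1⊕1 = 0
p2 = XOR of data positions {3,6,7,10,11,14,15} = 1⊕0⊕0⊕1⊕0⊕1⊕1 = 0
p4 = XOR of data positions {5,6,7,12,13,14,15} = 1⊕0⊕0⊕0⊕1⊕1⊕1 = 0
p8 = XOR of data positions {9,10,11,12,13,14,15} = 0⊕1⊕0⊕0⊕1⊕1⊕1 = 0
Codeword b1..b15 = 001010000100111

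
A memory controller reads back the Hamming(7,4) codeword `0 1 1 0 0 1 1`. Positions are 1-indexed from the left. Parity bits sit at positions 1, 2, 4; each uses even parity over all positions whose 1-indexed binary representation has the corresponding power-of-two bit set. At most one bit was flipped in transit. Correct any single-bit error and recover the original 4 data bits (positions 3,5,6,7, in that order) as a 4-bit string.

1011

s1: b1⊕b3⊕b5⊕b7 = 0⊕1⊕0⊕1 = 0
s2: b2⊕b3⊕b6⊕b7 = 1⊕1⊕1⊕1 = 0
s4: b4⊕b5⊕b6⊕b7 = 0⊕0⊕1⊕1 = 0
Syndrome (s4...s1) = 000 → position 0 (no error).
No correction needed.
Data bits at positions 3,5,6,7: 1011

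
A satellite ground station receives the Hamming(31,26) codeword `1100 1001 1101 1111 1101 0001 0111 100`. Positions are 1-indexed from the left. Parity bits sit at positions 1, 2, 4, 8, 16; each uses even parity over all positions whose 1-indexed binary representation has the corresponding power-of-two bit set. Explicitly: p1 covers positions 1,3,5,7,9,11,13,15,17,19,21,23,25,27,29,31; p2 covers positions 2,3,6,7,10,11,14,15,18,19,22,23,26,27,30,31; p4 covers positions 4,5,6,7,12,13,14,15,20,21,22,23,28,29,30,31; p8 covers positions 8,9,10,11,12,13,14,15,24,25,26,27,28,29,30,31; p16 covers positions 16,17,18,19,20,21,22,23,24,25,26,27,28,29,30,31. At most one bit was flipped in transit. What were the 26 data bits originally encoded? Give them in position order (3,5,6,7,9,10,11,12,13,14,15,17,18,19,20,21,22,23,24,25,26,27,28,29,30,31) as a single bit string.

01001101111100100010111100

s1: b1⊕b3⊕b5⊕b7⊕b9⊕b11⊕b13⊕b15⊕b17⊕b19⊕b21⊕b23⊕b25⊕b27⊕b29⊕b31 = 1⊕0⊕1⊕0⊕1⊕0⊕1⊕1⊕1⊕0⊕0⊕0⊕0⊕1⊕1⊕0 = 0
s2: b2⊕b3⊕b6⊕b7⊕b10⊕b11⊕b14⊕b15⊕b18⊕b19⊕b22⊕b23⊕b26⊕b27⊕b30⊕b31 = 1⊕0⊕0⊕0⊕1⊕0⊕1⊕1⊕1⊕0⊕0⊕0⊕1⊕1⊕0⊕0 = 1
s4: b4⊕b5⊕b6⊕b7⊕b12⊕b13⊕b14⊕b15⊕b20⊕b21⊕b22⊕b23⊕b28⊕b29⊕b30⊕b31 = 0⊕1⊕0⊕0⊕1⊕1⊕1⊕1⊕1⊕0⊕0⊕0⊕1⊕1⊕0⊕0 = 0
s8: b8⊕b9⊕b10⊕b11⊕b12⊕b13⊕b14⊕b15⊕b24⊕b25⊕b26⊕b27⊕b28⊕b29⊕b30⊕b31 = 1⊕1⊕1⊕0⊕1⊕1⊕1⊕1⊕1⊕0⊕1⊕1⊕1⊕1⊕0⊕0 = 0
s16: b16⊕b17⊕b18⊕b19⊕b20⊕b21⊕b22⊕b23⊕b24⊕b25⊕b26⊕b27⊕b28⊕b29⊕b30⊕b31 = 1⊕1⊕1⊕0⊕1⊕0⊕0⊕0⊕1⊕0⊕1⊕1⊕1⊕1⊕0⊕0 = 1
Syndrome (s16...s1) = 10010 → position 18.
Flip bit 18: corrected codeword = 1100100111011111100100010111100
Data bits at positions 3,5,6,7,9,10,11,12,13,14,15,17,18,19,20,21,22,23,24,25,26,27,28,29,30,31: 01001101111100100010111100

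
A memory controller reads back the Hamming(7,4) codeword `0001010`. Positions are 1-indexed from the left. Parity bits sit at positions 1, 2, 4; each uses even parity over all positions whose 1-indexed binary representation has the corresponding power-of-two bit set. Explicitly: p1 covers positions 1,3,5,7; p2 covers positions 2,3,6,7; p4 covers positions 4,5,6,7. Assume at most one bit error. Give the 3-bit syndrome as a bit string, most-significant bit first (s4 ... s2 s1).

010

s1: b1⊕b3⊕b5⊕b7 = 0⊕0⊕0⊕0 = 0
s2: b2⊕b3⊕b6⊕b7 = 0⊕0⊕1⊕0 = 1
s4: b4⊕b5⊕b6⊕b7 = 1⊕0⊕1⊕0 = 0
Syndrome (s4...s1) = 010 → position 2.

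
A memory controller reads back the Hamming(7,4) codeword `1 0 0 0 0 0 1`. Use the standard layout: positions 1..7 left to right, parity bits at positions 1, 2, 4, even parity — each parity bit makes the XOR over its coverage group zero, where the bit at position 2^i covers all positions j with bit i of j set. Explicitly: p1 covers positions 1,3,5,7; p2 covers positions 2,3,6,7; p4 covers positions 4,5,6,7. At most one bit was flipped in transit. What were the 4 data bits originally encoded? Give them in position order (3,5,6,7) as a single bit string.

0011

s1: b1⊕b3⊕b5⊕b7 = 1⊕0⊕0⊕1 = 0
s2: b2⊕b3⊕b6⊕b7 = 0⊕0⊕0⊕1 = 1
s4: b4⊕b5⊕b6⊕b7 = 0⊕0⊕0⊕1 = 1
Syndrome (s4...s1) = 110 → position 6.
Flip bit 6: corrected codeword = 1000011
Data bits at positions 3,5,6,7: 0011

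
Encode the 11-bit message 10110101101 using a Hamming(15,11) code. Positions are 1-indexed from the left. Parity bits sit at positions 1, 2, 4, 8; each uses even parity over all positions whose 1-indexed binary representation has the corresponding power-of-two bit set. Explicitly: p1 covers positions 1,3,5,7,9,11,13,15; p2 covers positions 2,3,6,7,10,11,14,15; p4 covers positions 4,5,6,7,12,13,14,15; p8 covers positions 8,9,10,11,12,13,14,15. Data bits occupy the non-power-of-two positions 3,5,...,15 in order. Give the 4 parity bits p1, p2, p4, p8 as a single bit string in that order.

0110

Place data bits at non-power-of-two positions: b3=1, b5=0, b6=1, b7=1, b9=0, b10=1, b11=0, b12=1, b13=1, b14=0, b15=1.
p1 = XOR of data positions {3,5,7,9,11,13,15} = 1⊕0⊕1⊕0⊕0⊕1⊕1 = 0
p2 = XOR of data positions {3,6,7,10,11,14,15} = 1⊕1⊕1⊕1⊕0⊕0⊕1 = 1
p4 = XOR of data positions {5,6,7,12,13,14,15} = 0⊕1⊕1⊕1⊕1⊕0⊕1 = 1
p8 = XOR of data positions {9,10,11,12,13,14,15} = 0⊕1⊕0⊕1⊕1⊕0⊕1 = 0
Parity bits p1,p2,p4,p8 = 0110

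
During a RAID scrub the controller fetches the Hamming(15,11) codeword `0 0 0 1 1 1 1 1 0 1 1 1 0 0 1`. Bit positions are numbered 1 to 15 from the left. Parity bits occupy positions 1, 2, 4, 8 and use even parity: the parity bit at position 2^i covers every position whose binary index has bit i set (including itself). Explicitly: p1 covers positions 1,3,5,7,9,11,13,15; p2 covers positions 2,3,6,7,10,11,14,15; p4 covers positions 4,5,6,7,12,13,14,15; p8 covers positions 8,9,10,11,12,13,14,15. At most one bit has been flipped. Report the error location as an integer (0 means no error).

10

s1: b1⊕b3⊕b5⊕b7⊕b9⊕b11⊕b13⊕b15 = 0⊕0⊕1⊕1⊕0⊕1⊕0⊕1 = 0
s2: b2⊕b3⊕b6⊕b7⊕b10⊕b11⊕b14⊕b15 = 0⊕0⊕1⊕1⊕1⊕1⊕0⊕1 = 1
s4: b4⊕b5⊕b6⊕b7⊕b12⊕b13⊕b14⊕b15 = 1⊕1⊕1⊕1⊕1⊕0⊕0⊕1 = 0
s8: b8⊕b9⊕b10⊕b11⊕b12⊕b13⊕b14⊕b15 = 1⊕0⊕1⊕1⊕1⊕0⊕0⊕1 = 1
Syndrome (s8...s1) = 1010 → position 10.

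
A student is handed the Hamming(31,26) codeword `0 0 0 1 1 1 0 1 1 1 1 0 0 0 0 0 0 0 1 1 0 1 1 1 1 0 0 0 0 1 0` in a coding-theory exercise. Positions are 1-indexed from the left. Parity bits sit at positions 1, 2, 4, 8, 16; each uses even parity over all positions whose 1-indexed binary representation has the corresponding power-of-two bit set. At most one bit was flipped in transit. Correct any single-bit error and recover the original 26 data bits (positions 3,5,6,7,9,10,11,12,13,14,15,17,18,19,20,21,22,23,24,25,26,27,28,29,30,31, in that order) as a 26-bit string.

s1: b1⊕b3⊕b5⊕b7⊕b9⊕b11⊕b13⊕b15⊕b17⊕b19⊕b21⊕b23⊕b25⊕b27⊕b29⊕b31 = 0⊕0⊕1⊕0⊕1⊕1⊕0⊕0⊕0⊕1⊕0⊕1⊕1⊕0⊕0⊕0 = 0
s2: b2⊕b3⊕b6⊕b7⊕b10⊕b11⊕b14⊕b15⊕b18⊕b19⊕b22⊕b23⊕b26⊕b27⊕b30⊕b31 = 0⊕0⊕1⊕0⊕1⊕1⊕0⊕0⊕0⊕1⊕1⊕1⊕0⊕0⊕1⊕0 = 1
s4: b4⊕b5⊕b6⊕b7⊕b12⊕b13⊕b14⊕b15⊕b20⊕b21⊕b22⊕b23⊕b28⊕b29⊕b30⊕b31 = 1⊕1⊕1⊕0⊕0⊕0⊕0⊕0⊕1⊕0⊕1⊕1⊕0⊕0⊕1⊕0 = 1
s8: b8⊕b9⊕b10⊕b11⊕b12⊕b13⊕b14⊕b15⊕b24⊕b25⊕b26⊕b27⊕b28⊕b29⊕b30⊕b31 = 1⊕1⊕1⊕1⊕0⊕0⊕0⊕0⊕1⊕1⊕0⊕0⊕0⊕0⊕1⊕0 = 1
s16: b16⊕b17⊕b18⊕b19⊕b20⊕b21⊕b22⊕b23⊕b24⊕b25⊕b26⊕b27⊕b28⊕b29⊕b30⊕b31 = 0⊕0⊕0⊕1⊕1⊕0⊕1⊕1⊕1⊕1⊕0⊕0⊕0⊕0⊕1⊕0 = 1
Syndrome (s16...s1) = 11110 → position 30.
Flip bit 30: corrected codeword = 0001110111100000001101111000000
Data bits at positions 3,5,6,7,9,10,11,12,13,14,15,17,18,19,20,21,22,23,24,25,26,27,28,29,30,31: 01101110000001101111000000

01101110000001101111000000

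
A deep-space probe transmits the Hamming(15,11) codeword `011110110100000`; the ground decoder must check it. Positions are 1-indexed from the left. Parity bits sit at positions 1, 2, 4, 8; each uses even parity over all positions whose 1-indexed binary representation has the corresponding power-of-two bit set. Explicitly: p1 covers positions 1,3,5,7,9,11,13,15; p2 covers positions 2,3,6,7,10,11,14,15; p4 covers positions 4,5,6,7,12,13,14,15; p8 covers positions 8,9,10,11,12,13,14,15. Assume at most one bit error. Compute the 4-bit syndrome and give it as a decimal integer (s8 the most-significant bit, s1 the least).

s1: b1⊕b3⊕b5⊕b7⊕b9⊕b11⊕b13⊕b15 = 0⊕1⊕1⊕1⊕0⊕0⊕0⊕0 = 1
s2: b2⊕b3⊕b6⊕b7⊕b10⊕b11⊕b14⊕b15 = 1⊕1⊕0⊕1⊕1⊕0⊕0⊕0 = 0
s4: b4⊕b5⊕b6⊕b7⊕b12⊕b13⊕b14⊕b15 = 1⊕1⊕0⊕1⊕0⊕0⊕0⊕0 = 1
s8: b8⊕b9⊕b10⊕b11⊕b12⊕b13⊕b14⊕b15 = 1⊕0⊕1⊕0⊕0⊕0⊕0⊕0 = 0
Syndrome (s8...s1) = 0101 → position 5.

5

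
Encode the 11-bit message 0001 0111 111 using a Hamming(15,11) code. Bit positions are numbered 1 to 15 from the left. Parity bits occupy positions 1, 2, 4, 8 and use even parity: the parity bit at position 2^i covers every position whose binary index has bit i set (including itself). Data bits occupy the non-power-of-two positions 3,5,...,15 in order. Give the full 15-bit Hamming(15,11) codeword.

010100100111111

Place data bits at non-power-of-two positions: b3=0, b5=0, b6=0, b7=1, b9=0, b10=1, b11=1, b12=1, b13=1, b14=1, b15=1.
p1 = XOR of data positions {3,5,7,9,11,13,15} = 0⊕0⊕1⊕0⊕1⊕1⊕1 = 0
p2 = XOR of data positions {3,6,7,10,11,14,15} = 0⊕0⊕1⊕1⊕1⊕1⊕1 = 1
p4 = XOR of data positions {5,6,7,12,13,14,15} = 0⊕0⊕1⊕1⊕1⊕1⊕1 = 1
p8 = XOR of data positions {9,10,11,12,13,14,15} = 0⊕1⊕1⊕1⊕1⊕1⊕1 = 0
Codeword b1..b15 = 010100100111111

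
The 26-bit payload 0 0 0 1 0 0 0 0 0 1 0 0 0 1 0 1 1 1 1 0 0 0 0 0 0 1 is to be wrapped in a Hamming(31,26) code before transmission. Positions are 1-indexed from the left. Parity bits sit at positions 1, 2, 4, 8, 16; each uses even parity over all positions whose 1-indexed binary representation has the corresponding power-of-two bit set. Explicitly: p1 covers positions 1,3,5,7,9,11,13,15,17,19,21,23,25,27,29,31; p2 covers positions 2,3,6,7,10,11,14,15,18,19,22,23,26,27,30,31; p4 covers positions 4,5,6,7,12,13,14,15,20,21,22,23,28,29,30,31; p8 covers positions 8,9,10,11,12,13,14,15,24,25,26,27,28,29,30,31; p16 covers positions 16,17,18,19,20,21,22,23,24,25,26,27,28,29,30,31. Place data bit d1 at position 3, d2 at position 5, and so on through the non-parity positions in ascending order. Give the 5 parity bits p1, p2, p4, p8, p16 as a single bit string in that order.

Place data bits at non-power-of-two positions: b3=0, b5=0, b6=0, b7=1, b9=0, b10=0, b11=0, b12=0, b13=0, b14=1, b15=0, b17=0, b18=0, b19=1, b20=0, b21=1, b22=1, b23=1, b24=1, b25=0, b26=0, b27=0, b28=0, b29=0, b30=0, b31=1.
p1 = XOR of data positions {3,5,7,9,11,13,15,17,19,21,23,25,27,29,31} = 0⊕0⊕1⊕0⊕0⊕0⊕0⊕0⊕1⊕1⊕1⊕0⊕0⊕0⊕1 = 1
p2 = XOR of data positions {3,6,7,10,11,14,15,18,19,22,23,26,27,30,31} = 0⊕0⊕1⊕0⊕0⊕1⊕0⊕0⊕1⊕1⊕1⊕0⊕0⊕0⊕1 = 0
p4 = XOR of data positions {5,6,7,12,13,14,15,20,21,22,23,28,29,30,31} = 0⊕0⊕1⊕0⊕0⊕1⊕0⊕0⊕1⊕1⊕1⊕0⊕0⊕0⊕1 = 0
p8 = XOR of data positions {9,10,11,12,13,14,15,24,25,26,27,28,29,30,31} = 0⊕0⊕0⊕0⊕0⊕1⊕0⊕1⊕0⊕0⊕0⊕0⊕0⊕0⊕1 = 1
p16 = XOR of data positions {17,18,19,20,21,22,23,24,25,26,27,28,29,30,31} = 0⊕0⊕1⊕0⊕1⊕1⊕1⊕1⊕0⊕0⊕0⊕0⊕0⊕0⊕1 = 0
Parity bits p1,p2,p4,p8,p16 = 10010

10010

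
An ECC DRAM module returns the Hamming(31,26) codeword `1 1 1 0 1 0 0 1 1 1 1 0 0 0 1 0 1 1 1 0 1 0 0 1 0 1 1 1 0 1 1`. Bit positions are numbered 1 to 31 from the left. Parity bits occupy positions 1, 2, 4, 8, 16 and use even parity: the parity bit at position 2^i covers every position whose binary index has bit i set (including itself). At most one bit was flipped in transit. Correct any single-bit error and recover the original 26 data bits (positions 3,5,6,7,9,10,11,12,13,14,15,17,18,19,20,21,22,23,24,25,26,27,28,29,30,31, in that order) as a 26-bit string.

s1: b1⊕b3⊕b5⊕b7⊕b9⊕b11⊕b13⊕b15⊕b17⊕b19⊕b21⊕b23⊕b25⊕b27⊕b29⊕b31 = 1⊕1⊕1⊕0⊕1⊕1⊕0⊕1⊕1⊕1⊕1⊕0⊕0⊕1⊕0⊕1 = 1
s2: b2⊕b3⊕b6⊕b7⊕b10⊕b11⊕b14⊕b15⊕b18⊕b19⊕b22⊕b23⊕b26⊕b27⊕b30⊕b31 = 1⊕1⊕0⊕0⊕1⊕1⊕0⊕1⊕1⊕1⊕0⊕0⊕1⊕1⊕1⊕1 = 1
s4: b4⊕b5⊕b6⊕b7⊕b12⊕b13⊕b14⊕b15⊕b20⊕b21⊕b22⊕b23⊕b28⊕b29⊕b30⊕b31 = 0⊕1⊕0⊕0⊕0⊕0⊕0⊕1⊕0⊕1⊕0⊕0⊕1⊕0⊕1⊕1 = 0
s8: b8⊕b9⊕b10⊕b11⊕b12⊕b13⊕b14⊕b15⊕b24⊕b25⊕b26⊕b27⊕b28⊕b29⊕b30⊕b31 = 1⊕1⊕1⊕1⊕0⊕0⊕0⊕1⊕1⊕0⊕1⊕1⊕1⊕0⊕1⊕1 = 1
s16: b16⊕b17⊕b18⊕b19⊕b20⊕b21⊕b22⊕b23⊕b24⊕b25⊕b26⊕b27⊕b28⊕b29⊕b30⊕b31 = 0⊕1⊕1⊕1⊕0⊕1⊕0⊕0⊕1⊕0⊕1⊕1⊕1⊕0⊕1⊕1 = 0
Syndrome (s16...s1) = 01011 → position 11.
Flip bit 11: corrected codeword = 1110100111000010111010010111011
Data bits at positions 3,5,6,7,9,10,11,12,13,14,15,17,18,19,20,21,22,23,24,25,26,27,28,29,30,31: 11001100001111010010111011

11001100001111010010111011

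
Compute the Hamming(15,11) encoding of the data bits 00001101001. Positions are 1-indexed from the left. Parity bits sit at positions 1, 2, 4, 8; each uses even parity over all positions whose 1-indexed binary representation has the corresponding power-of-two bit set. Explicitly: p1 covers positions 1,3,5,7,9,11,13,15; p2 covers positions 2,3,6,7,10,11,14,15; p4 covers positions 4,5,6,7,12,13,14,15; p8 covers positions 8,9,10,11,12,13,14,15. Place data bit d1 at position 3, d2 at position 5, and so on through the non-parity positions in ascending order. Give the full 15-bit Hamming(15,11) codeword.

000000001101001

Place data bits at non-power-of-two positions: b3=0, b5=0, b6=0, b7=0, b9=1, b10=1, b11=0, b12=1, b13=0, b14=0, b15=1.
p1 = XOR of data positions {3,5,7,9,11,13,15} = 0⊕0⊕0⊕1⊕0⊕0⊕1 = 0
p2 = XOR of data positions {3,6,7,10,11,14,15} = 0⊕0⊕0⊕1⊕0⊕0⊕1 = 0
p4 = XOR of data positions {5,6,7,12,13,14,15} = 0⊕0⊕0⊕1⊕0⊕0⊕1 = 0
p8 = XOR of data positions {9,10,11,12,13,14,15} = 1⊕1⊕0⊕1⊕0⊕0⊕1 = 0
Codeword b1..b15 = 000000001101001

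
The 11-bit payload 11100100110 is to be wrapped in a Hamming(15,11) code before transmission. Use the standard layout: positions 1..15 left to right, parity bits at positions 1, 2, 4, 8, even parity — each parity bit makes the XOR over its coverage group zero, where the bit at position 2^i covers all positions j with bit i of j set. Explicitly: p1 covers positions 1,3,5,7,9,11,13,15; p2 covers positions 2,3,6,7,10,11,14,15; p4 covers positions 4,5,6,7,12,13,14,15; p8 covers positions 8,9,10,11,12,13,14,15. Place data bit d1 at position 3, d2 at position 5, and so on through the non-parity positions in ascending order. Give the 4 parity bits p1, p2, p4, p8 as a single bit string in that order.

Place data bits at non-power-of-two positions: b3=1, b5=1, b6=1, b7=0, b9=0, b10=1, b11=0, b12=0, b13=1, b14=1, b15=0.
p1 = XOR of data positions {3,5,7,9,11,13,15} = 1⊕1⊕0⊕0⊕0⊕1⊕0 = 1
p2 = XOR of data positions {3,6,7,10,11,14,15} = 1⊕1⊕0⊕1⊕0⊕1⊕0 = 0
p4 = XOR of data positions {5,6,7,12,13,14,15} = 1⊕1⊕0⊕0⊕1⊕1⊕0 = 0
p8 = XOR of data positions {9,10,11,12,13,14,15} = 0⊕1⊕0⊕0⊕1⊕1⊕0 = 1
Parity bits p1,p2,p4,p8 = 1001

1001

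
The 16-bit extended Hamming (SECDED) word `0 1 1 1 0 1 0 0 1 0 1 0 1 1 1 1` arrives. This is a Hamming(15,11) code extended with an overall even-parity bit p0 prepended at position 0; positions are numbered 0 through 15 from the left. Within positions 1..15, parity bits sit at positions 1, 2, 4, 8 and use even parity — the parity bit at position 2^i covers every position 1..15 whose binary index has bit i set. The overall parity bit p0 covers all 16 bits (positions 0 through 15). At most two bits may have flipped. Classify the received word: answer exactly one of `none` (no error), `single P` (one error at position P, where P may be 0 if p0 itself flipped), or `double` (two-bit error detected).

s1: b1⊕b3⊕b5⊕b7⊕b9⊕b11⊕b13⊕b15 = 1⊕1⊕1⊕0⊕0⊕0⊕1⊕1 = 1
s2: b2⊕b3⊕b6⊕b7⊕b10⊕b11⊕b14⊕b15 = 1⊕1⊕0⊕0⊕1⊕0⊕1⊕1 = 1
s4: b4⊕b5⊕b6⊕b7⊕b12⊕b13⊕b14⊕b15 = 0⊕1⊕0⊕0⊕1⊕1⊕1⊕1 = 1
s8: b8⊕b9⊕b10⊕b11⊕b12⊕b13⊕b14⊕b15 = 1⊕0⊕1⊕0⊕1⊕1⊕1⊕1 = 0
Syndrome (s8...s1) = 0111 → position 7.
Overall parity (XOR of all 16 bits, including p0): 0⊕1⊕1⊕1⊕0⊕1⊕0⊕0⊕1⊕0⊕1⊕0⊕1⊕1⊕1⊕1 = 0
Overall=0, syndrome position=7 → double-bit error detected (uncorrectable).

double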